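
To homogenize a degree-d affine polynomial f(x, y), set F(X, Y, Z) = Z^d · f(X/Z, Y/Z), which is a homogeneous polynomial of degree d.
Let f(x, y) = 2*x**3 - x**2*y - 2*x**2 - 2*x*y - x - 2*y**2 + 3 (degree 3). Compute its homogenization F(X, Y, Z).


F(X, Y, Z) = 2*X**3 - X**2*Y - 2*X**2*Z - 2*X*Y*Z - X*Z**2 - 2*Y**2*Z + 3*Z**3

deg(f) = 3.
Substitute x = X/Z, y = Y/Z into f, then multiply by Z^3.
  monomial 2·x^3·y^0 ↦ 2·X^3·Y^0·Z^0.
  monomial -1·x^2·y^1 ↦ -1·X^2·Y^1·Z^0.
  monomial -2·x^2·y^0 ↦ -2·X^2·Y^0·Z^1.
  monomial -2·x^1·y^1 ↦ -2·X^1·Y^1·Z^1.
  monomial -1·x^1·y^0 ↦ -1·X^1·Y^0·Z^2.
  monomial -2·x^0·y^2 ↦ -2·X^0·Y^2·Z^1.
  monomial 3·x^0·y^0 ↦ 3·X^0·Y^0·Z^3.
Collecting: F(X, Y, Z) = 2*X**3 - X**2*Y - 2*X**2*Z - 2*X*Y*Z - X*Z**2 - 2*Y**2*Z + 3*Z**3.


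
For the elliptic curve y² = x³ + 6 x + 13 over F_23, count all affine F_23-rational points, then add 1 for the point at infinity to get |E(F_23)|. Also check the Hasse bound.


Affine points = {(0, 6), (0, 17), (3, 9), (3, 14), (4, 3), (4, 20), (6, 9), (6, 14), (14, 9), (14, 14), (21, 4), (21, 19), (22, 11), (22, 12)}; affine count = 14; |E(F_23)| = 15.

Discriminant check: Δ ∝ 4a³ + 27b² = 4·6³ + 27·13² = 4·216 + 27·169 ≡ 22 (mod 23). Nonzero ⇒ E is nonsingular.
For each x ∈ F_23, compute rhs = x³ + 6·x + 13 mod 23, then count y ∈ F_23 with y² ≡ rhs.
  x = 0: rhs = 13, matching y values: 6, 17 (2 points).
  x = 1: rhs = 20, matching y values: none (0 points).
  x = 2: rhs = 10, matching y values: none (0 points).
  x = 3: rhs = 12, matching y values: 9, 14 (2 points).
  x = 4: rhs = 9, matching y values: 3, 20 (2 points).
  x = 5: rhs = 7, matching y values: none (0 points).
  x = 6: rhs = 12, matching y values: 9, 14 (2 points).
  x = 7: rhs = 7, matching y values: none (0 points).
  x = 8: rhs = 21, matching y values: none (0 points).
  x = 9: rhs = 14, matching y values: none (0 points).
  x = 10: rhs = 15, matching y values: none (0 points).
  x = 11: rhs = 7, matching y values: none (0 points).
  x = 12: rhs = 19, matching y values: none (0 points).
  x = 13: rhs = 11, matching y values: none (0 points).
  x = 14: rhs = 12, matching y values: 9, 14 (2 points).
  x = 15: rhs = 5, matching y values: none (0 points).
  x = 16: rhs = 19, matching y values: none (0 points).
  x = 17: rhs = 14, matching y values: none (0 points).
  x = 18: rhs = 19, matching y values: none (0 points).
  x = 19: rhs = 17, matching y values: none (0 points).
  x = 20: rhs = 14, matching y values: none (0 points).
  x = 21: rhs = 16, matching y values: 4, 19 (2 points).
  x = 22: rhs = 6, matching y values: 11, 12 (2 points).
Total affine count: 14.
Full point count |E(F_23)| = 14 + 1 = 15.
Hasse bound: |15 − (23+1)| = |-9| = 9 ≤ 2√23 ≈ 9.5917 ✓.


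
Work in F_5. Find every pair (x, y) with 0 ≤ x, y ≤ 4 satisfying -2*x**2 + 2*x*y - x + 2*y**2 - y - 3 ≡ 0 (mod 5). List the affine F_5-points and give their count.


Affine F_5-points: {(0, 4), (1, 3), (1, 4), (4, 1), (4, 3)}; count = 5.

For each of the 25 pairs (x, y) ∈ F_5², evaluate f(x, y) mod 5. Record the zeros.
  x = 0: [0↦2, 1↦3, 2↦3, 3↦2, 4↦0]  zeros at y ∈ {4}
  x = 1: [0↦4, 1↦2, 2↦4, 3↦0, 4↦0]  zeros at y ∈ {3, 4}
  x = 2: [0↦2, 1↦2, 2↦1, 3↦4, 4↦1]  zeros at y ∈ ∅
  x = 3: [0↦1, 1↦3, 2↦4, 3↦4, 4↦3]  zeros at y ∈ ∅
  x = 4: [0↦1, 1↦0, 2↦3, 3↦0, 4↦1]  zeros at y ∈ {1, 3}
Collecting zeros: affine points = {(0, 4), (1, 3), (1, 4), (4, 1), (4, 3)}.
Total count |C(F_5)_aff| = 5.


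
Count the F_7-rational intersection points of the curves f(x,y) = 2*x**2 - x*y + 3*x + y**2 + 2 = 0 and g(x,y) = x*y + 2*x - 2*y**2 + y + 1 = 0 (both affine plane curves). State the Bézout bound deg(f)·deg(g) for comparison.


Common zeros: ∅; count = 0; Bézout bound = 4.

deg(f) = 2, deg(g) = 2, so Bézout bound = 4.
Scan x ∈ F_7. For each x, list the y ∈ F_7 with f(x, y) ≡ 0 and those with g(x, y) ≡ 0 (mod 7); the common zeros in that column are the intersection.
  x = 0: f ≡ 0 at y ∈ ∅; g ≡ 0 at y ∈ {1, 3}; common: ∅.
  x = 1: f ≡ 0 at y ∈ {0, 1}; g ≡ 0 at y ∈ {4}; common: ∅.
  x = 2: f ≡ 0 at y ∈ ∅; g ≡ 0 at y ∈ {6}; common: ∅.
  x = 3: f ≡ 0 at y ∈ ∅; g ≡ 0 at y ∈ {0, 2}; common: ∅.
  x = 4: f ≡ 0 at y ∈ {2}; g ≡ 0 at y ∈ ∅; common: ∅.
  x = 5: f ≡ 0 at y ∈ {1, 4}; g ≡ 0 at y ∈ ∅; common: ∅.
  x = 6: f ≡ 0 at y ∈ {2, 4}; g ≡ 0 at y ∈ ∅; common: ∅.
Collecting: common zeros = ∅, so the count is 0.
Comparison with the Bézout bound: 0 ≤ 4 = deg(f)·deg(g), as expected for curves with no common component (the affine F_7-count falls short of the bound because intersections may lie at infinity, over extension fields, or carry multiplicity).


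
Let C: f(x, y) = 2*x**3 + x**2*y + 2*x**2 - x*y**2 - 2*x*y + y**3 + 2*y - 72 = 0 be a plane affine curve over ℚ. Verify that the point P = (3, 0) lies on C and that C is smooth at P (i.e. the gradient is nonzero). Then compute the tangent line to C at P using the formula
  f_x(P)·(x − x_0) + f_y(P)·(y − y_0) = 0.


Tangent line at P: 66*x + 5*y - 198 = 0.

Step 1: f(3, 0) = 0, so P lies on C.
Step 2: partial derivatives
  f_x(x, y) = 6*x**2 + 2*x*y + 4*x - y**2 - 2*y, f_y(x, y) = x**2 - 2*x*y - 2*x + 3*y**2 + 2.
  f_x(P) = 66, f_y(P) = 5 (gradient nonzero, so P is smooth).
Step 3: tangent line at P: 66·(x − 3) + 5·(y − 0) = 0.
Expanding: 66*x + 5*y - 198 = 0.


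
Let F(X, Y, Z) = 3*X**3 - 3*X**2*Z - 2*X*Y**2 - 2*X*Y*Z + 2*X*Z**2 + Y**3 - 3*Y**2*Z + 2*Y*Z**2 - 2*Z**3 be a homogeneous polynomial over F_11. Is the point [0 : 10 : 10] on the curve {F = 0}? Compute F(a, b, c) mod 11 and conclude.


F(0,10,10) ≡ 2 (mod 11); P is NOT on the curve.

Evaluate F(0, 10, 10) term-by-term (mod 11).
  3*X**3 ↦ 3·0·1·1 = 0
  -3*X**2*Z ↦ -3·0·1·10 = 0
  -2*X*Y**2 ↦ -2·0·100·1 = 0
  -2*X*Y*Z ↦ -2·0·10·10 = 0
  2*X*Z**2 ↦ 2·0·1·100 = 0
  Y**3 ↦ 1·1·1000·1 = 1000
  -3*Y**2*Z ↦ -3·1·100·10 = -3000
  2*Y*Z**2 ↦ 2·1·10·100 = 2000
  -2*Z**3 ↦ -2·1·1·1000 = -2000
Sum: F(0, 10, 10) = (0) + (0) + (0) + (0) + (0) + (1000) + (-3000) + (2000) + (-2000) = -2000.
Reducing mod 11: -2000 ≡ 2 (mod 11).
Since F(a, b, c) ≡ 2 ≠ 0 (mod 11), P does NOT lie on the curve.


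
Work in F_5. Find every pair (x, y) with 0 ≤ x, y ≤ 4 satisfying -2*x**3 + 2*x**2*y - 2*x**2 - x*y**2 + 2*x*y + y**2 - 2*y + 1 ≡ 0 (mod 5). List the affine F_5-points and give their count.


Affine F_5-points: {(0, 1), (1, 4), (3, 2), (3, 4), (4, 2), (4, 4)}; count = 6.

For each of the 25 pairs (x, y) ∈ F_5², evaluate f(x, y) mod 5. Record the zeros.
  x = 0: [0↦1, 1↦0, 2↦1, 3↦4, 4↦4]  zeros at y ∈ {1}
  x = 1: [0↦2, 1↦4, 2↦1, 3↦3, 4↦0]  zeros at y ∈ {4}
  x = 2: [0↦2, 1↦1, 2↦3, 3↦3, 4↦1]  zeros at y ∈ ∅
  x = 3: [0↦4, 1↦4, 2↦0, 3↦2, 4↦0]  zeros at y ∈ {2, 4}
  x = 4: [0↦1, 1↦1, 2↦0, 3↦3, 4↦0]  zeros at y ∈ {2, 4}
Collecting zeros: affine points = {(0, 1), (1, 4), (3, 2), (3, 4), (4, 2), (4, 4)}.
Total count |C(F_5)_aff| = 6.


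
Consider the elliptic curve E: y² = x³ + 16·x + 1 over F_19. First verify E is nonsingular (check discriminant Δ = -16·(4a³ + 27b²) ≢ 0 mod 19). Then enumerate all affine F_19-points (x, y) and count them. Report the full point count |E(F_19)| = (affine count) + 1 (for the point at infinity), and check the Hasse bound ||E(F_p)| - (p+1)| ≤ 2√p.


Affine points = {(0, 1), (0, 18), (3, 0), (5, 4), (5, 15), (6, 3), (6, 16), (7, 0), (9, 0), (11, 8), (11, 11), (14, 9), (14, 10), (15, 5), (15, 14)}; affine count = 15; |E(F_19)| = 16.

Discriminant check: Δ ∝ 4a³ + 27b² = 4·16³ + 27·1² = 4·4096 + 27·1 ≡ 14 (mod 19). Nonzero ⇒ E is nonsingular.
For each x ∈ F_19, compute rhs = x³ + 16·x + 1 mod 19, then count y ∈ F_19 with y² ≡ rhs.
  x = 0: rhs = 1, matching y values: 1, 18 (2 points).
  x = 1: rhs = 18, matching y values: none (0 points).
  x = 2: rhs = 3, matching y values: none (0 points).
  x = 3: rhs = 0, matching y values: 0 (1 points).
  x = 4: rhs = 15, matching y values: none (0 points).
  x = 5: rhs = 16, matching y values: 4, 15 (2 points).
  x = 6: rhs = 9, matching y values: 3, 16 (2 points).
  x = 7: rhs = 0, matching y values: 0 (1 points).
  x = 8: rhs = 14, matching y values: none (0 points).
  x = 9: rhs = 0, matching y values: 0 (1 points).
  x = 10: rhs = 2, matching y values: none (0 points).
  x = 11: rhs = 7, matching y values: 8, 11 (2 points).
  x = 12: rhs = 2, matching y values: none (0 points).
  x = 13: rhs = 12, matching y values: none (0 points).
  x = 14: rhs = 5, matching y values: 9, 10 (2 points).
  x = 15: rhs = 6, matching y values: 5, 14 (2 points).
  x = 16: rhs = 2, matching y values: none (0 points).
  x = 17: rhs = 18, matching y values: none (0 points).
  x = 18: rhs = 3, matching y values: none (0 points).
Total affine count: 15.
Full point count |E(F_19)| = 15 + 1 = 16.
Hasse bound: |16 − (19+1)| = |-4| = 4 ≤ 2√19 ≈ 8.7178 ✓.


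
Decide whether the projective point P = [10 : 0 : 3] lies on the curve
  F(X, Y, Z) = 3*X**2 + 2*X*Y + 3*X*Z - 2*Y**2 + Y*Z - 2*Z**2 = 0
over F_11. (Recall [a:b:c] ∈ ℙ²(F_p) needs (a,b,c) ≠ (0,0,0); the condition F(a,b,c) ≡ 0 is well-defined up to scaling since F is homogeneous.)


F(10,0,3) ≡ 9 (mod 11); P is NOT on the curve.

Evaluate F(10, 0, 3) term-by-term (mod 11).
  3*X**2 ↦ 3·100·1·1 = 300
  2*X*Y ↦ 2·10·0·1 = 0
  3*X*Z ↦ 3·10·1·3 = 90
  -2*Y**2 ↦ -2·1·0·1 = 0
  Y*Z ↦ 1·1·0·3 = 0
  -2*Z**2 ↦ -2·1·1·9 = -18
Sum: F(10, 0, 3) = (300) + (0) + (90) + (0) + (0) + (-18) = 372.
Reducing mod 11: 372 ≡ 9 (mod 11).
Since F(a, b, c) ≡ 9 ≠ 0 (mod 11), P does NOT lie on the curve.


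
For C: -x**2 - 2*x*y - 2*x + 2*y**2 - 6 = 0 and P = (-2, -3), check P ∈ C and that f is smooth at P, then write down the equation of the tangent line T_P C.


Tangent line at P: 8*x - 8*y - 8 = 0.

Step 1: f(-2, -3) = 0, so P lies on C.
Step 2: partial derivatives
  f_x(x, y) = -2*x - 2*y - 2, f_y(x, y) = -2*x + 4*y.
  f_x(P) = 8, f_y(P) = -8 (gradient nonzero, so P is smooth).
Step 3: tangent line at P: 8·(x − -2) + -8·(y − -3) = 0.
Expanding: 8*x - 8*y - 8 = 0.


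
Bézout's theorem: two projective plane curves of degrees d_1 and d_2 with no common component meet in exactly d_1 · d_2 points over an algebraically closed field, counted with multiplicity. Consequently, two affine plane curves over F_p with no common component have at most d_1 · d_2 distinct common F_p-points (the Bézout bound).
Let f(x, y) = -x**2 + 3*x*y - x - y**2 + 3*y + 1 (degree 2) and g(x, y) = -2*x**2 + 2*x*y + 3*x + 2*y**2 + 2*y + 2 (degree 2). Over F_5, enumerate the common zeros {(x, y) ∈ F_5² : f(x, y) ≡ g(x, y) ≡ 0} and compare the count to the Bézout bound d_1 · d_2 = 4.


Common zeros: {(2, 0)}; count = 1; Bézout bound = 4.

deg(f) = 2, deg(g) = 2, so Bézout bound = 4.
Scan x ∈ F_5. For each x, list the y ∈ F_5 with f(x, y) ≡ 0 and those with g(x, y) ≡ 0 (mod 5); the common zeros in that column are the intersection.
  x = 0: f ≡ 0 at y ∈ ∅; g ≡ 0 at y ∈ ∅; common: ∅.
  x = 1: f ≡ 0 at y ∈ ∅; g ≡ 0 at y ∈ ∅; common: ∅.
  x = 2: f ≡ 0 at y ∈ {0, 4}; g ≡ 0 at y ∈ {0, 2}; common: {0}.
  x = 3: f ≡ 0 at y ∈ {1}; g ≡ 0 at y ∈ {3}; common: ∅.
  x = 4: f ≡ 0 at y ∈ {1, 4}; g ≡ 0 at y ∈ {2, 3}; common: ∅.
Collecting: common zeros = {(2, 0)}, so the count is 1.
Comparison with the Bézout bound: 1 ≤ 4 = deg(f)·deg(g), as expected for curves with no common component (the affine F_5-count falls short of the bound because intersections may lie at infinity, over extension fields, or carry multiplicity).


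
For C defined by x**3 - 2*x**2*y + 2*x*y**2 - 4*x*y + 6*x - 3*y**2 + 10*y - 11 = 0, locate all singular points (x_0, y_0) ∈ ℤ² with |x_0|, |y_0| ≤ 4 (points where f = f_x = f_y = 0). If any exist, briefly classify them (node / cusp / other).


Singular points: {(2, 3)}; classification: cusp.

Compute partial derivatives:
  f_x = 3*x**2 - 4*x*y + 2*y**2 - 4*y + 6.
  f_y = -2*x**2 + 4*x*y - 4*x - 6*y + 10.
Scan x_0 ∈ {−4, ..., 4}. For each x_0, f_y(x_0, y) is a polynomial in y; find its integer roots y ∈ {−4, ..., 4}, then test f_x and f at those candidates.
  x = -4: f_y(-4, y) = -22*y - 6; no integer root y with |y| ≤ 4.
  x = -3: f_y(-3, y) = 4 - 18*y; no integer root y with |y| ≤ 4.
  x = -2: f_y(-2, y) = 10 - 14*y; no integer root y with |y| ≤ 4.
  x = -1: f_y(-1, y) = 12 - 10*y; no integer root y with |y| ≤ 4.
  x = 0: f_y(0, y) = 10 - 6*y; no integer root y with |y| ≤ 4.
  x = 1: f_y(1, y) = 4 - 2*y; vanishes at y ∈ {2}. (1, 2): f_x = 1 ≠ 0.
  x = 2: f_y(2, y) = 2*y - 6; vanishes at y ∈ {3}. (2, 3): f_x = 0, f = 0 — SINGULAR.
  x = 3: f_y(3, y) = 6*y - 20; no integer root y with |y| ≤ 4.
  x = 4: f_y(4, y) = 10*y - 38; no integer root y with |y| ≤ 4.
Only singular point on the grid: (2, 3).
Classify: substitute x = 2 + u, y = 3 + v and expand: f = u**3 - 2*u**2*v + 2*u*v**2 + v**2.
No constant or linear terms (consistent with a singular point). Quadratic part: v**2. Cubic part: u**3 - 2*u**2*v + 2*u*v**2.
The quadratic part v**2 is a perfect square, so there is a single (double) tangent line v = 0, i.e. y = 3. Restricting the cubic part to that line (v = 0) leaves u**3 ≠ 0, so f is not divisible by v and the branch is v² ≈ -u**3 to lowest order — this is a cusp.
Classification: cusp.


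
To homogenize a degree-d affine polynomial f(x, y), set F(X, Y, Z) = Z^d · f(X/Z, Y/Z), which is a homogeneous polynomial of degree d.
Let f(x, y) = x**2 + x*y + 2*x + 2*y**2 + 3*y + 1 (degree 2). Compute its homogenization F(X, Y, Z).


F(X, Y, Z) = X**2 + X*Y + 2*X*Z + 2*Y**2 + 3*Y*Z + Z**2

deg(f) = 2.
Substitute x = X/Z, y = Y/Z into f, then multiply by Z^2.
  monomial 1·x^2·y^0 ↦ 1·X^2·Y^0·Z^0.
  monomial 1·x^1·y^1 ↦ 1·X^1·Y^1·Z^0.
  monomial 2·x^1·y^0 ↦ 2·X^1·Y^0·Z^1.
  monomial 2·x^0·y^2 ↦ 2·X^0·Y^2·Z^0.
  monomial 3·x^0·y^1 ↦ 3·X^0·Y^1·Z^1.
  monomial 1·x^0·y^0 ↦ 1·X^0·Y^0·Z^2.
Collecting: F(X, Y, Z) = X**2 + X*Y + 2*X*Z + 2*Y**2 + 3*Y*Z + Z**2.


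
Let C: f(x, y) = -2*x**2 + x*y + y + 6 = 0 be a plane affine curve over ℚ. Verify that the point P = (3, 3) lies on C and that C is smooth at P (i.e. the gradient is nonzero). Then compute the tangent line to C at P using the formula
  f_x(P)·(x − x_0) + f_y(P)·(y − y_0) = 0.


Tangent line at P: -9*x + 4*y + 15 = 0.

Step 1: f(3, 3) = 0, so P lies on C.
Step 2: partial derivatives
  f_x(x, y) = -4*x + y, f_y(x, y) = x + 1.
  f_x(P) = -9, f_y(P) = 4 (gradient nonzero, so P is smooth).
Step 3: tangent line at P: -9·(x − 3) + 4·(y − 3) = 0.
Expanding: -9*x + 4*y + 15 = 0.


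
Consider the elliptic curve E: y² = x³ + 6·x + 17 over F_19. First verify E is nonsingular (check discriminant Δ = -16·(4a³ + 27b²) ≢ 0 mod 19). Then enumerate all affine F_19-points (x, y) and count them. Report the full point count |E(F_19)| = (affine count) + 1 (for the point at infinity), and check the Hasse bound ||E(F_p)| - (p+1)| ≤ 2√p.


Affine points = {(0, 6), (0, 13), (1, 9), (1, 10), (3, 9), (3, 10), (5, 1), (5, 18), (8, 8), (8, 11), (15, 9), (15, 10), (17, 4), (17, 15)}; affine count = 14; |E(F_19)| = 15.

Discriminant check: Δ ∝ 4a³ + 27b² = 4·6³ + 27·17² = 4·216 + 27·289 ≡ 3 (mod 19). Nonzero ⇒ E is nonsingular.
For each x ∈ F_19, compute rhs = x³ + 6·x + 17 mod 19, then count y ∈ F_19 with y² ≡ rhs.
  x = 0: rhs = 17, matching y values: 6, 13 (2 points).
  x = 1: rhs = 5, matching y values: 9, 10 (2 points).
  x = 2: rhs = 18, matching y values: none (0 points).
  x = 3: rhs = 5, matching y values: 9, 10 (2 points).
  x = 4: rhs = 10, matching y values: none (0 points).
  x = 5: rhs = 1, matching y values: 1, 18 (2 points).
  x = 6: rhs = 3, matching y values: none (0 points).
  x = 7: rhs = 3, matching y values: none (0 points).
  x = 8: rhs = 7, matching y values: 8, 11 (2 points).
  x = 9: rhs = 2, matching y values: none (0 points).
  x = 10: rhs = 13, matching y values: none (0 points).
  x = 11: rhs = 8, matching y values: none (0 points).
  x = 12: rhs = 12, matching y values: none (0 points).
  x = 13: rhs = 12, matching y values: none (0 points).
  x = 14: rhs = 14, matching y values: none (0 points).
  x = 15: rhs = 5, matching y values: 9, 10 (2 points).
  x = 16: rhs = 10, matching y values: none (0 points).
  x = 17: rhs = 16, matching y values: 4, 15 (2 points).
  x = 18: rhs = 10, matching y values: none (0 points).
Total affine count: 14.
Full point count |E(F_19)| = 14 + 1 = 15.
Hasse bound: |15 − (19+1)| = |-5| = 5 ≤ 2√19 ≈ 8.7178 ✓.


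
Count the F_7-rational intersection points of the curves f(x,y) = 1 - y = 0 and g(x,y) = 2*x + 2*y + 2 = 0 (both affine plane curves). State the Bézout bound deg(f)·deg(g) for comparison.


Common zeros: {(5, 1)}; count = 1; Bézout bound = 1.

deg(f) = 1, deg(g) = 1, so Bézout bound = 1.
Scan x ∈ F_7. For each x, list the y ∈ F_7 with f(x, y) ≡ 0 and those with g(x, y) ≡ 0 (mod 7); the common zeros in that column are the intersection.
  x = 0: f ≡ 0 at y ∈ {1}; g ≡ 0 at y ∈ {6}; common: ∅.
  x = 1: f ≡ 0 at y ∈ {1}; g ≡ 0 at y ∈ {5}; common: ∅.
  x = 2: f ≡ 0 at y ∈ {1}; g ≡ 0 at y ∈ {4}; common: ∅.
  x = 3: f ≡ 0 at y ∈ {1}; g ≡ 0 at y ∈ {3}; common: ∅.
  x = 4: f ≡ 0 at y ∈ {1}; g ≡ 0 at y ∈ {2}; common: ∅.
  x = 5: f ≡ 0 at y ∈ {1}; g ≡ 0 at y ∈ {1}; common: {1}.
  x = 6: f ≡ 0 at y ∈ {1}; g ≡ 0 at y ∈ {0}; common: ∅.
Collecting: common zeros = {(5, 1)}, so the count is 1.
Comparison with the Bézout bound: 1 ≤ 1 = deg(f)·deg(g), as expected for curves with no common component (the bound is attained).


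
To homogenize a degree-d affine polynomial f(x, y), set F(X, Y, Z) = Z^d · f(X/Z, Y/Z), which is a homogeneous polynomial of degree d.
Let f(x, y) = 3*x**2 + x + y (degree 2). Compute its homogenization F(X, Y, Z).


F(X, Y, Z) = 3*X**2 + X*Z + Y*Z

deg(f) = 2.
Substitute x = X/Z, y = Y/Z into f, then multiply by Z^2.
  monomial 3·x^2·y^0 ↦ 3·X^2·Y^0·Z^0.
  monomial 1·x^1·y^0 ↦ 1·X^1·Y^0·Z^1.
  monomial 1·x^0·y^1 ↦ 1·X^0·Y^1·Z^1.
Collecting: F(X, Y, Z) = 3*X**2 + X*Z + Y*Z.


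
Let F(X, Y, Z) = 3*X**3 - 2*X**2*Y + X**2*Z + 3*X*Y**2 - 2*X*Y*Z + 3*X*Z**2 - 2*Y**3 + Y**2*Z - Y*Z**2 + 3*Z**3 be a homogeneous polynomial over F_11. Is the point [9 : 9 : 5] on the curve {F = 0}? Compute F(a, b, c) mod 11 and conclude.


F(9,9,5) ≡ 6 (mod 11); P is NOT on the curve.

Evaluate F(9, 9, 5) term-by-term (mod 11).
  3*X**3 ↦ 3·729·1·1 = 2187
  -2*X**2*Y ↦ -2·81·9·1 = -1458
  X**2*Z ↦ 1·81·1·5 = 405
  3*X*Y**2 ↦ 3·9·81·1 = 2187
  -2*X*Y*Z ↦ -2·9·9·5 = -810
  3*X*Z**2 ↦ 3·9·1·25 = 675
  -2*Y**3 ↦ -2·1·729·1 = -1458
  Y**2*Z ↦ 1·1·81·5 = 405
  -Y*Z**2 ↦ -1·1·9·25 = -225
  3*Z**3 ↦ 3·1·1·125 = 375
Sum: F(9, 9, 5) = (2187) + (-1458) + (405) + (2187) + (-810) + (675) + (-1458) + (405) + (-225) + (375) = 2283.
Reducing mod 11: 2283 ≡ 6 (mod 11).
Since F(a, b, c) ≡ 6 ≠ 0 (mod 11), P does NOT lie on the curve.


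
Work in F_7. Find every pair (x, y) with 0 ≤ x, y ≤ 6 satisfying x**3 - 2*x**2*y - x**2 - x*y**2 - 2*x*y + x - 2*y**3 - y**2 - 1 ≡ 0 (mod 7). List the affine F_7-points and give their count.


Affine F_7-points: {(0, 2), (0, 6), (1, 0), (1, 3), (2, 3), (3, 6), (4, 3), (5, 2)}; count = 8.

For each of the 49 pairs (x, y) ∈ F_7², evaluate f(x, y) mod 7. Record the zeros.
  x = 0: [0↦6, 1↦3, 2↦0, 3↦6, 4↦2, 5↦4, 6↦0]  zeros at y ∈ {2, 6}
  x = 1: [0↦0, 1↦6, 2↦3, 3↦0, 4↦6, 5↦2, 6↦4]  zeros at y ∈ {0, 3}
  x = 2: [0↦5, 1↦2, 2↦2, 3↦0, 4↦5, 5↦5, 6↦2]  zeros at y ∈ {3}
  x = 3: [0↦6, 1↦4, 2↦3, 3↦5, 4↦5, 5↦5, 6↦0]  zeros at y ∈ {6}
  x = 4: [0↦2, 1↦4, 2↦5, 3↦0, 4↦5, 5↦1, 6↦4]  zeros at y ∈ {3}
  x = 5: [0↦6, 1↦1, 2↦0, 3↦5, 4↦4, 5↦6, 6↦6]  zeros at y ∈ {2}
  x = 6: [0↦3, 1↦1, 2↦1, 3↦5, 4↦1, 5↦5, 6↦5]  zeros at y ∈ ∅
Collecting zeros: affine points = {(0, 2), (0, 6), (1, 0), (1, 3), (2, 3), (3, 6), (4, 3), (5, 2)}.
Total count |C(F_7)_aff| = 8.


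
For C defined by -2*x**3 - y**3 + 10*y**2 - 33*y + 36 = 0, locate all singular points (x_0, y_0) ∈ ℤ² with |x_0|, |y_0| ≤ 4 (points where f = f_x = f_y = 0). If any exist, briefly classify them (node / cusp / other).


Singular points: {(0, 3)}; classification: cusp.

Compute partial derivatives:
  f_x = -6*x**2.
  f_y = -3*y**2 + 20*y - 33.
Scan x_0 ∈ {−4, ..., 4}. For each x_0, f_y(x_0, y) is a polynomial in y; find its integer roots y ∈ {−4, ..., 4}, then test f_x and f at those candidates.
  x = -4: f_y(-4, y) = -3*y**2 + 20*y - 33; vanishes at y ∈ {3}. (-4, 3): f_x = -96 ≠ 0.
  x = -3: f_y(-3, y) = -3*y**2 + 20*y - 33; vanishes at y ∈ {3}. (-3, 3): f_x = -54 ≠ 0.
  x = -2: f_y(-2, y) = -3*y**2 + 20*y - 33; vanishes at y ∈ {3}. (-2, 3): f_x = -24 ≠ 0.
  x = -1: f_y(-1, y) = -3*y**2 + 20*y - 33; vanishes at y ∈ {3}. (-1, 3): f_x = -6 ≠ 0.
  x = 0: f_y(0, y) = -3*y**2 + 20*y - 33; vanishes at y ∈ {3}. (0, 3): f_x = 0, f = 0 — SINGULAR.
  x = 1: f_y(1, y) = -3*y**2 + 20*y - 33; vanishes at y ∈ {3}. (1, 3): f_x = -6 ≠ 0.
  x = 2: f_y(2, y) = -3*y**2 + 20*y - 33; vanishes at y ∈ {3}. (2, 3): f_x = -24 ≠ 0.
  x = 3: f_y(3, y) = -3*y**2 + 20*y - 33; vanishes at y ∈ {3}. (3, 3): f_x = -54 ≠ 0.
  x = 4: f_y(4, y) = -3*y**2 + 20*y - 33; vanishes at y ∈ {3}. (4, 3): f_x = -96 ≠ 0.
Only singular point on the grid: (0, 3).
Classify: substitute x = 0 + u, y = 3 + v and expand: f = -2*u**3 - v**3 + v**2.
No constant or linear terms (consistent with a singular point). Quadratic part: v**2. Cubic part: -2*u**3 - v**3.
The quadratic part v**2 is a perfect square, so there is a single (double) tangent line v = 0, i.e. y = 3. Restricting the cubic part to that line (v = 0) leaves -2*u**3 ≠ 0, so f is not divisible by v and the branch is v² ≈ 2*u**3 to lowest order — this is a cusp.
Classification: cusp.


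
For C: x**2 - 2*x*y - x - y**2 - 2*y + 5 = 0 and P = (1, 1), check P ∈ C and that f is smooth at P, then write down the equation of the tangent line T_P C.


Tangent line at P: -x - 6*y + 7 = 0.

Step 1: f(1, 1) = 0, so P lies on C.
Step 2: partial derivatives
  f_x(x, y) = 2*x - 2*y - 1, f_y(x, y) = -2*x - 2*y - 2.
  f_x(P) = -1, f_y(P) = -6 (gradient nonzero, so P is smooth).
Step 3: tangent line at P: -1·(x − 1) + -6·(y − 1) = 0.
Expanding: -x - 6*y + 7 = 0.


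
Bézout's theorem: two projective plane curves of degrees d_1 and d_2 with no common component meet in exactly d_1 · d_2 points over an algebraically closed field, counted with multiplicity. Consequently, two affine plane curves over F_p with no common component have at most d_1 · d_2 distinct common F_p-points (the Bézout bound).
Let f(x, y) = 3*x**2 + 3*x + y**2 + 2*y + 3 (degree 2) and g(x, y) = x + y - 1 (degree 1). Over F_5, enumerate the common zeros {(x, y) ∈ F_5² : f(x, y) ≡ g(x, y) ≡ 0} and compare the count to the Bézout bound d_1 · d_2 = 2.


Common zeros: {(2, 4)}; count = 1; Bézout bound = 2.

deg(f) = 2, deg(g) = 1, so Bézout bound = 2.
Scan x ∈ F_5. For each x, list the y ∈ F_5 with f(x, y) ≡ 0 and those with g(x, y) ≡ 0 (mod 5); the common zeros in that column are the intersection.
  x = 0: f ≡ 0 at y ∈ ∅; g ≡ 0 at y ∈ {1}; common: ∅.
  x = 1: f ≡ 0 at y ∈ ∅; g ≡ 0 at y ∈ {0}; common: ∅.
  x = 2: f ≡ 0 at y ∈ {4}; g ≡ 0 at y ∈ {4}; common: {4}.
  x = 3: f ≡ 0 at y ∈ ∅; g ≡ 0 at y ∈ {3}; common: ∅.
  x = 4: f ≡ 0 at y ∈ ∅; g ≡ 0 at y ∈ {2}; common: ∅.
Collecting: common zeros = {(2, 4)}, so the count is 1.
Comparison with the Bézout bound: 1 ≤ 2 = deg(f)·deg(g), as expected for curves with no common component (the affine F_5-count falls short of the bound because intersections may lie at infinity, over extension fields, or carry multiplicity).


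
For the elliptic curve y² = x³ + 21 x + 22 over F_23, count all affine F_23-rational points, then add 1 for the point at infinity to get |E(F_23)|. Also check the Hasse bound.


Affine points = {(2, 7), (2, 16), (4, 3), (4, 20), (7, 11), (7, 12), (8, 9), (8, 14), (10, 6), (10, 17), (12, 1), (12, 22), (13, 10), (13, 13), (14, 1), (14, 22), (15, 3), (15, 20), (17, 5), (17, 18), (19, 9), (19, 14), (20, 1), (20, 22), (21, 8), (21, 15), (22, 0)}; affine count = 27; |E(F_23)| = 28.

Discriminant check: Δ ∝ 4a³ + 27b² = 4·21³ + 27·22² = 4·9261 + 27·484 ≡ 18 (mod 23). Nonzero ⇒ E is nonsingular.
For each x ∈ F_23, compute rhs = x³ + 21·x + 22 mod 23, then count y ∈ F_23 with y² ≡ rhs.
  x = 0: rhs = 22, matching y values: none (0 points).
  x = 1: rhs = 21, matching y values: none (0 points).
  x = 2: rhs = 3, matching y values: 7, 16 (2 points).
  x = 3: rhs = 20, matching y values: none (0 points).
  x = 4: rhs = 9, matching y values: 3, 20 (2 points).
  x = 5: rhs = 22, matching y values: none (0 points).
  x = 6: rhs = 19, matching y values: none (0 points).
  x = 7: rhs = 6, matching y values: 11, 12 (2 points).
  x = 8: rhs = 12, matching y values: 9, 14 (2 points).
  x = 9: rhs = 20, matching y values: none (0 points).
  x = 10: rhs = 13, matching y values: 6, 17 (2 points).
  x = 11: rhs = 20, matching y values: none (0 points).
  x = 12: rhs = 1, matching y values: 1, 22 (2 points).
  x = 13: rhs = 8, matching y values: 10, 13 (2 points).
  x = 14: rhs = 1, matching y values: 1, 22 (2 points).
  x = 15: rhs = 9, matching y values: 3, 20 (2 points).
  x = 16: rhs = 15, matching y values: none (0 points).
  x = 17: rhs = 2, matching y values: 5, 18 (2 points).
  x = 18: rhs = 22, matching y values: none (0 points).
  x = 19: rhs = 12, matching y values: 9, 14 (2 points).
  x = 20: rhs = 1, matching y values: 1, 22 (2 points).
  x = 21: rhs = 18, matching y values: 8, 15 (2 points).
  x = 22: rhs = 0, matching y values: 0 (1 points).
Total affine count: 27.
Full point count |E(F_23)| = 27 + 1 = 28.
Hasse bound: |28 − (23+1)| = |4| = 4 ≤ 2√23 ≈ 9.5917 ✓.


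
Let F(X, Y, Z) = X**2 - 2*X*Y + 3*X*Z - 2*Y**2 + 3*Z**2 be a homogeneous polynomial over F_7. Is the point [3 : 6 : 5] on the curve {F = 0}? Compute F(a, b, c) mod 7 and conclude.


F(3,6,5) ≡ 0 (mod 7); P is on the curve.

Evaluate F(3, 6, 5) term-by-term (mod 7).
  X**2 ↦ 1·9·1·1 = 9
  -2*X*Y ↦ -2·3·6·1 = -36
  3*X*Z ↦ 3·3·1·5 = 45
  -2*Y**2 ↦ -2·1·36·1 = -72
  3*Z**2 ↦ 3·1·1·25 = 75
Sum: F(3, 6, 5) = (9) + (-36) + (45) + (-72) + (75) = 21.
Reducing mod 7: 21 ≡ 0 (mod 7).
Since F(a, b, c) ≡ 0 (mod 7), P lies on the curve.


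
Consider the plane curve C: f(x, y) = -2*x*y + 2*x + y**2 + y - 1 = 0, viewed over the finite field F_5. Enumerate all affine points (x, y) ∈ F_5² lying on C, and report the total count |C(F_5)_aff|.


Affine F_5-points: {(0, 2), (3, 0), (4, 3), (4, 4)}; count = 4.

For each of the 25 pairs (x, y) ∈ F_5², evaluate f(x, y) mod 5. Record the zeros.
  x = 0: [0↦4, 1↦1, 2↦0, 3↦1, 4↦4]  zeros at y ∈ {2}
  x = 1: [0↦1, 1↦1, 2↦3, 3↦2, 4↦3]  zeros at y ∈ ∅
  x = 2: [0↦3, 1↦1, 2↦1, 3↦3, 4↦2]  zeros at y ∈ ∅
  x = 3: [0↦0, 1↦1, 2↦4, 3↦4, 4↦1]  zeros at y ∈ {0}
  x = 4: [0↦2, 1↦1, 2↦2, 3↦0, 4↦0]  zeros at y ∈ {3, 4}
Collecting zeros: affine points = {(0, 2), (3, 0), (4, 3), (4, 4)}.
Total count |C(F_5)_aff| = 4.


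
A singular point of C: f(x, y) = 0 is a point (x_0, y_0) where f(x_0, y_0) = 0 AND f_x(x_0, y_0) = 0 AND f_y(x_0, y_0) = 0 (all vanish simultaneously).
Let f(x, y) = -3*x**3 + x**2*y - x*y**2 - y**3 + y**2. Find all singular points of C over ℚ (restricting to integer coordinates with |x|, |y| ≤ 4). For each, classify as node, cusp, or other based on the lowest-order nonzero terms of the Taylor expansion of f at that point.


Singular points: {(0, 0)}; classification: cusp.

Compute partial derivatives:
  f_x = -9*x**2 + 2*x*y - y**2.
  f_y = x**2 - 2*x*y - 3*y**2 + 2*y.
Scan x_0 ∈ {−4, ..., 4}. For each x_0, f_y(x_0, y) is a polynomial in y; find its integer roots y ∈ {−4, ..., 4}, then test f_x and f at those candidates.
  x = -4: f_y(-4, y) = -3*y**2 + 10*y + 16; no integer root y with |y| ≤ 4.
  x = -3: f_y(-3, y) = -3*y**2 + 8*y + 9; no integer root y with |y| ≤ 4.
  x = -2: f_y(-2, y) = -3*y**2 + 6*y + 4; no integer root y with |y| ≤ 4.
  x = -1: f_y(-1, y) = -3*y**2 + 4*y + 1; no integer root y with |y| ≤ 4.
  x = 0: f_y(0, y) = -3*y**2 + 2*y; vanishes at y ∈ {0}. (0, 0): f_x = 0, f = 0 — SINGULAR.
  x = 1: f_y(1, y) = 1 - 3*y**2; no integer root y with |y| ≤ 4.
  x = 2: f_y(2, y) = -3*y**2 - 2*y + 4; no integer root y with |y| ≤ 4.
  x = 3: f_y(3, y) = -3*y**2 - 4*y + 9; no integer root y with |y| ≤ 4.
  x = 4: f_y(4, y) = -3*y**2 - 6*y + 16; no integer root y with |y| ≤ 4.
Only singular point on the grid: (0, 0).
Classify: substitute x = 0 + u, y = 0 + v and expand: f = -3*u**3 + u**2*v - u*v**2 - v**3 + v**2.
No constant or linear terms (consistent with a singular point). Quadratic part: v**2. Cubic part: -3*u**3 + u**2*v - u*v**2 - v**3.
The quadratic part v**2 is a perfect square, so there is a single (double) tangent line v = 0, i.e. y = 0. Restricting the cubic part to that line (v = 0) leaves -3*u**3 ≠ 0, so f is not divisible by v and the branch is v² ≈ 3*u**3 to lowest order — this is a cusp.
Classification: cusp.


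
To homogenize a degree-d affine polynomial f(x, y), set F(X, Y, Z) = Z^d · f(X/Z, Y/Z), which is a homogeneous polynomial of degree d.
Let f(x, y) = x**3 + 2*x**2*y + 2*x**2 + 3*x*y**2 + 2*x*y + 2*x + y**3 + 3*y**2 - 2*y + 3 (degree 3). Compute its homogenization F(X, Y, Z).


F(X, Y, Z) = X**3 + 2*X**2*Y + 2*X**2*Z + 3*X*Y**2 + 2*X*Y*Z + 2*X*Z**2 + Y**3 + 3*Y**2*Z - 2*Y*Z**2 + 3*Z**3

deg(f) = 3.
Substitute x = X/Z, y = Y/Z into f, then multiply by Z^3.
  monomial 1·x^3·y^0 ↦ 1·X^3·Y^0·Z^0.
  monomial 2·x^2·y^1 ↦ 2·X^2·Y^1·Z^0.
  monomial 2·x^2·y^0 ↦ 2·X^2·Y^0·Z^1.
  monomial 3·x^1·y^2 ↦ 3·X^1·Y^2·Z^0.
  monomial 2·x^1·y^1 ↦ 2·X^1·Y^1·Z^1.
  monomial 2·x^1·y^0 ↦ 2·X^1·Y^0·Z^2.
  monomial 1·x^0·y^3 ↦ 1·X^0·Y^3·Z^0.
  monomial 3·x^0·y^2 ↦ 3·X^0·Y^2·Z^1.
  monomial -2·x^0·y^1 ↦ -2·X^0·Y^1·Z^2.
  monomial 3·x^0·y^0 ↦ 3·X^0·Y^0·Z^3.
Collecting: F(X, Y, Z) = X**3 + 2*X**2*Y + 2*X**2*Z + 3*X*Y**2 + 2*X*Y*Z + 2*X*Z**2 + Y**3 + 3*Y**2*Z - 2*Y*Z**2 + 3*Z**3.


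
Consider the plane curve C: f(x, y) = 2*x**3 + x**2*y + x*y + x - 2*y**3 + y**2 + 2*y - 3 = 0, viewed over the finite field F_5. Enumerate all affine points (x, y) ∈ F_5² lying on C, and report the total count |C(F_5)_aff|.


Affine F_5-points: {(1, 0), (2, 0), (2, 4), (3, 2), (4, 1), (4, 3), (4, 4)}; count = 7.

For each of the 25 pairs (x, y) ∈ F_5², evaluate f(x, y) mod 5. Record the zeros.
  x = 0: [0↦2, 1↦3, 2↦4, 3↦3, 4↦3]  zeros at y ∈ ∅
  x = 1: [0↦0, 1↦3, 2↦1, 3↦2, 4↦4]  zeros at y ∈ {0}
  x = 2: [0↦0, 1↦2, 2↦4, 3↦4, 4↦0]  zeros at y ∈ {0, 4}
  x = 3: [0↦4, 1↦2, 2↦0, 3↦1, 4↦3]  zeros at y ∈ {2}
  x = 4: [0↦4, 1↦0, 2↦1, 3↦0, 4↦0]  zeros at y ∈ {1, 3, 4}
Collecting zeros: affine points = {(1, 0), (2, 0), (2, 4), (3, 2), (4, 1), (4, 3), (4, 4)}.
Total count |C(F_5)_aff| = 7.


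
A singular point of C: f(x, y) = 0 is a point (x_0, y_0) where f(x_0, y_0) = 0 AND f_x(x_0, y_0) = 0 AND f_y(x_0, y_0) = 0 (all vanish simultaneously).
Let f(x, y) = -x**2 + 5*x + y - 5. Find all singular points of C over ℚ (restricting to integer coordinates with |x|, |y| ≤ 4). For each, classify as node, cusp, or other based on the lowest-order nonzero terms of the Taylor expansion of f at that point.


No singular points in the scanned grid; C is smooth there.

Compute partial derivatives:
  f_x = 5 - 2*x.
  f_y = 1.
f_y = 1 is a nonzero constant, so f_y never vanishes: no point (x, y) can satisfy f = f_x = f_y = 0. In particular no (x, y) ∈ {−4, ..., 4}² is singular; the curve is smooth.


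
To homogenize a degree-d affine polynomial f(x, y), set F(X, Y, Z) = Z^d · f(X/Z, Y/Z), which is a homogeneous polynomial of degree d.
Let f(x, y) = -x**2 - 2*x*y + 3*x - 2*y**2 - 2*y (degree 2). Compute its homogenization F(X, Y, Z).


F(X, Y, Z) = -X**2 - 2*X*Y + 3*X*Z - 2*Y**2 - 2*Y*Z

deg(f) = 2.
Substitute x = X/Z, y = Y/Z into f, then multiply by Z^2.
  monomial -1·x^2·y^0 ↦ -1·X^2·Y^0·Z^0.
  monomial -2·x^1·y^1 ↦ -2·X^1·Y^1·Z^0.
  monomial 3·x^1·y^0 ↦ 3·X^1·Y^0·Z^1.
  monomial -2·x^0·y^2 ↦ -2·X^0·Y^2·Z^0.
  monomial -2·x^0·y^1 ↦ -2·X^0·Y^1·Z^1.
Collecting: F(X, Y, Z) = -X**2 - 2*X*Y + 3*X*Z - 2*Y**2 - 2*Y*Z.


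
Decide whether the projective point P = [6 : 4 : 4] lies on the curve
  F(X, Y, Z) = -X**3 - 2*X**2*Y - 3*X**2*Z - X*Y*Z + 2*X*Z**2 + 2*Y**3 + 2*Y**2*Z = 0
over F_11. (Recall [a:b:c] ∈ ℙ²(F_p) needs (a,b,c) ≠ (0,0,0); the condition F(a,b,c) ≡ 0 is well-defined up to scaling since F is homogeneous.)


F(6,4,4) ≡ 10 (mod 11); P is NOT on the curve.

Evaluate F(6, 4, 4) term-by-term (mod 11).
  -X**3 ↦ -1·216·1·1 = -216
  -2*X**2*Y ↦ -2·36·4·1 = -288
  -3*X**2*Z ↦ -3·36·1·4 = -432
  -X*Y*Z ↦ -1·6·4·4 = -96
  2*X*Z**2 ↦ 2·6·1·16 = 192
  2*Y**3 ↦ 2·1·64·1 = 128
  2*Y**2*Z ↦ 2·1·16·4 = 128
Sum: F(6, 4, 4) = (-216) + (-288) + (-432) + (-96) + (192) + (128) + (128) = -584.
Reducing mod 11: -584 ≡ 10 (mod 11).
Since F(a, b, c) ≡ 10 ≠ 0 (mod 11), P does NOT lie on the curve.


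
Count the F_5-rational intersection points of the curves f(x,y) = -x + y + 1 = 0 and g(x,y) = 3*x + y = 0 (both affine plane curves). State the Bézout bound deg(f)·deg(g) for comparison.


Common zeros: {(4, 3)}; count = 1; Bézout bound = 1.

deg(f) = 1, deg(g) = 1, so Bézout bound = 1.
Scan x ∈ F_5. For each x, list the y ∈ F_5 with f(x, y) ≡ 0 and those with g(x, y) ≡ 0 (mod 5); the common zeros in that column are the intersection.
  x = 0: f ≡ 0 at y ∈ {4}; g ≡ 0 at y ∈ {0}; common: ∅.
  x = 1: f ≡ 0 at y ∈ {0}; g ≡ 0 at y ∈ {2}; common: ∅.
  x = 2: f ≡ 0 at y ∈ {1}; g ≡ 0 at y ∈ {4}; common: ∅.
  x = 3: f ≡ 0 at y ∈ {2}; g ≡ 0 at y ∈ {1}; common: ∅.
  x = 4: f ≡ 0 at y ∈ {3}; g ≡ 0 at y ∈ {3}; common: {3}.
Collecting: common zeros = {(4, 3)}, so the count is 1.
Comparison with the Bézout bound: 1 ≤ 1 = deg(f)·deg(g), as expected for curves with no common component (the bound is attained).


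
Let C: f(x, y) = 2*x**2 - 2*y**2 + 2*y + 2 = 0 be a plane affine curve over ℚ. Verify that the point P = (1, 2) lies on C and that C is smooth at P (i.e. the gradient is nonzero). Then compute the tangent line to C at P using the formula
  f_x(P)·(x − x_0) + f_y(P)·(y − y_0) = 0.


Tangent line at P: 4*x - 6*y + 8 = 0.

Step 1: f(1, 2) = 0, so P lies on C.
Step 2: partial derivatives
  f_x(x, y) = 4*x, f_y(x, y) = 2 - 4*y.
  f_x(P) = 4, f_y(P) = -6 (gradient nonzero, so P is smooth).
Step 3: tangent line at P: 4·(x − 1) + -6·(y − 2) = 0.
Expanding: 4*x - 6*y + 8 = 0.


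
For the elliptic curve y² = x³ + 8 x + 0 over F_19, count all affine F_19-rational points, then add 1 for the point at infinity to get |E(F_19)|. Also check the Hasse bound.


Affine points = {(0, 0), (1, 3), (1, 16), (2, 9), (2, 10), (4, 1), (4, 18), (6, 6), (6, 13), (7, 0), (8, 5), (8, 14), (10, 4), (10, 15), (12, 0), (14, 5), (14, 14), (16, 5), (16, 14)}; affine count = 19; |E(F_19)| = 20.

Discriminant check: Δ ∝ 4a³ + 27b² = 4·8³ + 27·0² = 4·512 + 27·0 ≡ 15 (mod 19). Nonzero ⇒ E is nonsingular.
For each x ∈ F_19, compute rhs = x³ + 8·x + 0 mod 19, then count y ∈ F_19 with y² ≡ rhs.
  x = 0: rhs = 0, matching y values: 0 (1 points).
  x = 1: rhs = 9, matching y values: 3, 16 (2 points).
  x = 2: rhs = 5, matching y values: 9, 10 (2 points).
  x = 3: rhs = 13, matching y values: none (0 points).
  x = 4: rhs = 1, matching y values: 1, 18 (2 points).
  x = 5: rhs = 13, matching y values: none (0 points).
  x = 6: rhs = 17, matching y values: 6, 13 (2 points).
  x = 7: rhs = 0, matching y values: 0 (1 points).
  x = 8: rhs = 6, matching y values: 5, 14 (2 points).
  x = 9: rhs = 3, matching y values: none (0 points).
  x = 10: rhs = 16, matching y values: 4, 15 (2 points).
  x = 11: rhs = 13, matching y values: none (0 points).
  x = 12: rhs = 0, matching y values: 0 (1 points).
  x = 13: rhs = 2, matching y values: none (0 points).
  x = 14: rhs = 6, matching y values: 5, 14 (2 points).
  x = 15: rhs = 18, matching y values: none (0 points).
  x = 16: rhs = 6, matching y values: 5, 14 (2 points).
  x = 17: rhs = 14, matching y values: none (0 points).
  x = 18: rhs = 10, matching y values: none (0 points).
Total affine count: 19.
Full point count |E(F_19)| = 19 + 1 = 20.
Hasse bound: |20 − (19+1)| = |0| = 0 ≤ 2√19 ≈ 8.7178 ✓.


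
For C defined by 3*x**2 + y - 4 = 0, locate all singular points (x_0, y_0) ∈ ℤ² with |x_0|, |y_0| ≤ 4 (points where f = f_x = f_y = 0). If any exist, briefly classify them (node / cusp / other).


No singular points in the scanned grid; C is smooth there.

Compute partial derivatives:
  f_x = 6*x.
  f_y = 1.
f_y = 1 is a nonzero constant, so f_y never vanishes: no point (x, y) can satisfy f = f_x = f_y = 0. In particular no (x, y) ∈ {−4, ..., 4}² is singular; the curve is smooth.


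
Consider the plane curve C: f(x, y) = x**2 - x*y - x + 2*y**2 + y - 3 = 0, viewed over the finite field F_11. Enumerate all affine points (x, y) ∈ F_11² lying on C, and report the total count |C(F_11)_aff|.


Affine F_11-points: {(0, 1), (0, 4), (2, 1), (2, 5), (4, 2), (4, 5), (5, 4), (5, 9), (10, 2), (10, 8)}; count = 10.

For each of the 121 pairs (x, y) ∈ F_11², evaluate f(x, y) mod 11. Record the zeros.
  x = 0: [0↦8, 1↦0, 2↦7, 3↦7, 4↦0, 5↦8, 6↦9, 7↦3, 8↦1, 9↦3, 10↦9]  zeros at y ∈ {1, 4}
  x = 1: [0↦8, 1↦10, 2↦5, 3↦4, 4↦7, 5↦3, 6↦3, 7↦7, 8↦4, 9↦5, 10↦10]  zeros at y ∈ ∅
  x = 2: [0↦10, 1↦0, 2↦5, 3↦3, 4↦5, 5↦0, 6↦10, 7↦2, 8↦9, 9↦9, 10↦2]  zeros at y ∈ {1, 5}
  x = 3: [0↦3, 1↦3, 2↦7, 3↦4, 4↦5, 5↦10, 6↦8, 7↦10, 8↦5, 9↦4, 10↦7]  zeros at y ∈ ∅
  x = 4: [0↦9, 1↦8, 2↦0, 3↦7, 4↦7, 5↦0, 6↦8, 7↦9, 8↦3, 9↦1, 10↦3]  zeros at y ∈ {2, 5}
  x = 5: [0↦6, 1↦4, 2↦6, 3↦1, 4↦0, 5↦3, 6↦10, 7↦10, 8↦3, 9↦0, 10↦1]  zeros at y ∈ {4, 9}
  x = 6: [0↦5, 1↦2, 2↦3, 3↦8, 4↦6, 5↦8, 6↦3, 7↦2, 8↦5, 9↦1, 10↦1]  zeros at y ∈ ∅
  x = 7: [0↦6, 1↦2, 2↦2, 3↦6, 4↦3, 5↦4, 6↦9, 7↦7, 8↦9, 9↦4, 10↦3]  zeros at y ∈ ∅
  x = 8: [0↦9, 1↦4, 2↦3, 3↦6, 4↦2, 5↦2, 6↦6, 7↦3, 8↦4, 9↦9, 10↦7]  zeros at y ∈ ∅
  x = 9: [0↦3, 1↦8, 2↦6, 3↦8, 4↦3, 5↦2, 6↦5, 7↦1, 8↦1, 9↦5, 10↦2]  zeros at y ∈ ∅
  x = 10: [0↦10, 1↦3, 2↦0, 3↦1, 4↦6, 5↦4, 6↦6, 7↦1, 8↦0, 9↦3, 10↦10]  zeros at y ∈ {2, 8}
Collecting zeros: affine points = {(0, 1), (0, 4), (2, 1), (2, 5), (4, 2), (4, 5), (5, 4), (5, 9), (10, 2), (10, 8)}.
Total count |C(F_11)_aff| = 10.


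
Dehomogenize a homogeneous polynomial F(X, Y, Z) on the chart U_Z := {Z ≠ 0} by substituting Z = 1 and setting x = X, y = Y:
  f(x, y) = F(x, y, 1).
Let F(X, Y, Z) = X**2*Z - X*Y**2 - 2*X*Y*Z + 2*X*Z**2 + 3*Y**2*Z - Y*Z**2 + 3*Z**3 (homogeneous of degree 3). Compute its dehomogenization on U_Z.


f(x, y) = x**2 - x*y**2 - 2*x*y + 2*x + 3*y**2 - y + 3

On U_Z we set Z = 1. Each monomial c·X^i·Y^j·Z^k in F becomes c·x^i·y^j·1^k = c·x^i·y^j.
Substituting Z = 1: F(X, Y, 1) = x**2 - x*y**2 - 2*x*y + 2*x + 3*y**2 - y + 3.
Note: deg(f) ≤ deg(F) = 3; strict inequality happens when F is divisible by Z (lost terms).


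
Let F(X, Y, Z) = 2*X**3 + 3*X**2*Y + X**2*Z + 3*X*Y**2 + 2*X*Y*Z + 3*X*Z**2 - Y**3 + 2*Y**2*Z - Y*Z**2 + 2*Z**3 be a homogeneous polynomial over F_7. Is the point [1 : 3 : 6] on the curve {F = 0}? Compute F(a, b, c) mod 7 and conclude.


F(1,3,6) ≡ 5 (mod 7); P is NOT on the curve.

Evaluate F(1, 3, 6) term-by-term (mod 7).
  2*X**3 ↦ 2·1·1·1 = 2
  3*X**2*Y ↦ 3·1·3·1 = 9
  X**2*Z ↦ 1·1·1·6 = 6
  3*X*Y**2 ↦ 3·1·9·1 = 27
  2*X*Y*Z ↦ 2·1·3·6 = 36
  3*X*Z**2 ↦ 3·1·1·36 = 108
  -Y**3 ↦ -1·1·27·1 = -27
  2*Y**2*Z ↦ 2·1·9·6 = 108
  -Y*Z**2 ↦ -1·1·3·36 = -108
  2*Z**3 ↦ 2·1·1·216 = 432
Sum: F(1, 3, 6) = (2) + (9) + (6) + (27) + (36) + (108) + (-27) + (108) + (-108) + (432) = 593.
Reducing mod 7: 593 ≡ 5 (mod 7).
Since F(a, b, c) ≡ 5 ≠ 0 (mod 7), P does NOT lie on the curve.
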